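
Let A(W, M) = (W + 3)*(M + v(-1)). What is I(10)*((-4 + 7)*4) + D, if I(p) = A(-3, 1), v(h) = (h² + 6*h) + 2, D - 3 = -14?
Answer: -11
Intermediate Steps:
D = -11 (D = 3 - 14 = -11)
v(h) = 2 + h² + 6*h
A(W, M) = (-3 + M)*(3 + W) (A(W, M) = (W + 3)*(M + (2 + (-1)² + 6*(-1))) = (3 + W)*(M + (2 + 1 - 6)) = (3 + W)*(M - 3) = (3 + W)*(-3 + M) = (-3 + M)*(3 + W))
I(p) = 0 (I(p) = -9 - 3*(-3) + 3*1 + 1*(-3) = -9 + 9 + 3 - 3 = 0)
I(10)*((-4 + 7)*4) + D = 0*((-4 + 7)*4) - 11 = 0*(3*4) - 11 = 0*12 - 11 = 0 - 11 = -11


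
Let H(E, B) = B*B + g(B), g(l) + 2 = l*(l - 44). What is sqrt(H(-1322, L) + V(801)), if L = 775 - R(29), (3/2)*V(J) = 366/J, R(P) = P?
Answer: 5*sqrt(3080273090)/267 ≈ 1039.3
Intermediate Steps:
g(l) = -2 + l*(-44 + l) (g(l) = -2 + l*(l - 44) = -2 + l*(-44 + l))
V(J) = 244/J (V(J) = 2*(366/J)/3 = 244/J)
L = 746 (L = 775 - 1*29 = 775 - 29 = 746)
H(E, B) = -2 - 44*B + 2*B**2 (H(E, B) = B*B + (-2 + B**2 - 44*B) = B**2 + (-2 + B**2 - 44*B) = -2 - 44*B + 2*B**2)
sqrt(H(-1322, L) + V(801)) = sqrt((-2 - 44*746 + 2*746**2) + 244/801) = sqrt((-2 - 32824 + 2*556516) + 244*(1/801)) = sqrt((-2 - 32824 + 1113032) + 244/801) = sqrt(1080206 + 244/801) = sqrt(865245250/801) = 5*sqrt(3080273090)/267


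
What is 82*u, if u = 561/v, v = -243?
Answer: -15334/81 ≈ -189.31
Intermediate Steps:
u = -187/81 (u = 561/(-243) = 561*(-1/243) = -187/81 ≈ -2.3086)
82*u = 82*(-187/81) = -15334/81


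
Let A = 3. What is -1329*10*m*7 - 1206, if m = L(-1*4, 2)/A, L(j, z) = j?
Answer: 122834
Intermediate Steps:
m = -4/3 (m = -1*4/3 = -4*1/3 = -4/3 ≈ -1.3333)
-1329*10*m*7 - 1206 = -1329*10*(-4/3)*7 - 1206 = -(-17720)*7 - 1206 = -1329*(-280/3) - 1206 = 124040 - 1206 = 122834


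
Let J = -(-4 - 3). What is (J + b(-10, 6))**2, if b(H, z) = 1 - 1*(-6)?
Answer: 196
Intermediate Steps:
J = 7 (J = -1*(-7) = 7)
b(H, z) = 7 (b(H, z) = 1 + 6 = 7)
(J + b(-10, 6))**2 = (7 + 7)**2 = 14**2 = 196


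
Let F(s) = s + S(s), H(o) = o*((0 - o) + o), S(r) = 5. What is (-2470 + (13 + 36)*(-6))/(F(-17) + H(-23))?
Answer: 691/3 ≈ 230.33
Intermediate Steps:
H(o) = 0 (H(o) = o*(-o + o) = o*0 = 0)
F(s) = 5 + s (F(s) = s + 5 = 5 + s)
(-2470 + (13 + 36)*(-6))/(F(-17) + H(-23)) = (-2470 + (13 + 36)*(-6))/((5 - 17) + 0) = (-2470 + 49*(-6))/(-12 + 0) = (-2470 - 294)/(-12) = -2764*(-1/12) = 691/3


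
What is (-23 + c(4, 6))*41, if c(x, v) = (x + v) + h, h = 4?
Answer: -369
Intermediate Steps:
c(x, v) = 4 + v + x (c(x, v) = (x + v) + 4 = (v + x) + 4 = 4 + v + x)
(-23 + c(4, 6))*41 = (-23 + (4 + 6 + 4))*41 = (-23 + 14)*41 = -9*41 = -369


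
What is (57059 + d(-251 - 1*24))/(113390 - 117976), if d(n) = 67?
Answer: -28563/2293 ≈ -12.457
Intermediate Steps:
(57059 + d(-251 - 1*24))/(113390 - 117976) = (57059 + 67)/(113390 - 117976) = 57126/(-4586) = 57126*(-1/4586) = -28563/2293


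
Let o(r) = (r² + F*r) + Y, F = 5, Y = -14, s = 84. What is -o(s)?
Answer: -7462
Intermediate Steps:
o(r) = -14 + r² + 5*r (o(r) = (r² + 5*r) - 14 = -14 + r² + 5*r)
-o(s) = -(-14 + 84² + 5*84) = -(-14 + 7056 + 420) = -1*7462 = -7462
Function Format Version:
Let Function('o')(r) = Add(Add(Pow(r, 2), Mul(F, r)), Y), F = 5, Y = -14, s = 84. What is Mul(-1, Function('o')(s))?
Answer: -7462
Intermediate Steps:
Function('o')(r) = Add(-14, Pow(r, 2), Mul(5, r)) (Function('o')(r) = Add(Add(Pow(r, 2), Mul(5, r)), -14) = Add(-14, Pow(r, 2), Mul(5, r)))
Mul(-1, Function('o')(s)) = Mul(-1, Add(-14, Pow(84, 2), Mul(5, 84))) = Mul(-1, Add(-14, 7056, 420)) = Mul(-1, 7462) = -7462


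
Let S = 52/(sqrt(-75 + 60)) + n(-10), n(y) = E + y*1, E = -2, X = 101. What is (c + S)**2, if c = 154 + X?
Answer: 883031/15 - 8424*I*sqrt(15)/5 ≈ 58869.0 - 6525.2*I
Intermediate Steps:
n(y) = -2 + y (n(y) = -2 + y*1 = -2 + y)
c = 255 (c = 154 + 101 = 255)
S = -12 - 52*I*sqrt(15)/15 (S = 52/(sqrt(-75 + 60)) + (-2 - 10) = 52/(sqrt(-15)) - 12 = 52/((I*sqrt(15))) - 12 = 52*(-I*sqrt(15)/15) - 12 = -52*I*sqrt(15)/15 - 12 = -12 - 52*I*sqrt(15)/15 ≈ -12.0 - 13.426*I)
(c + S)**2 = (255 + (-12 - 52*I*sqrt(15)/15))**2 = (243 - 52*I*sqrt(15)/15)**2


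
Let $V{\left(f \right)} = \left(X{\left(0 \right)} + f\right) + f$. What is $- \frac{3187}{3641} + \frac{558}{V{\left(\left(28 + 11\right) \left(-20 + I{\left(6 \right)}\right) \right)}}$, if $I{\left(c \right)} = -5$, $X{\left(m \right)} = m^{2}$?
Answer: $- \frac{1374388}{1183325} \approx -1.1615$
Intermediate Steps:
$V{\left(f \right)} = 2 f$ ($V{\left(f \right)} = \left(0^{2} + f\right) + f = \left(0 + f\right) + f = f + f = 2 f$)
$- \frac{3187}{3641} + \frac{558}{V{\left(\left(28 + 11\right) \left(-20 + I{\left(6 \right)}\right) \right)}} = - \frac{3187}{3641} + \frac{558}{2 \left(28 + 11\right) \left(-20 - 5\right)} = \left(-3187\right) \frac{1}{3641} + \frac{558}{2 \cdot 39 \left(-25\right)} = - \frac{3187}{3641} + \frac{558}{2 \left(-975\right)} = - \frac{3187}{3641} + \frac{558}{-1950} = - \frac{3187}{3641} + 558 \left(- \frac{1}{1950}\right) = - \frac{3187}{3641} - \frac{93}{325} = - \frac{1374388}{1183325}$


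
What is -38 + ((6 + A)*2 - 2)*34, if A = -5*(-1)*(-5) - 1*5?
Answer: -1738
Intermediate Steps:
A = -30 (A = 5*(-5) - 5 = -25 - 5 = -30)
-38 + ((6 + A)*2 - 2)*34 = -38 + ((6 - 30)*2 - 2)*34 = -38 + (-24*2 - 2)*34 = -38 + (-48 - 2)*34 = -38 - 50*34 = -38 - 1700 = -1738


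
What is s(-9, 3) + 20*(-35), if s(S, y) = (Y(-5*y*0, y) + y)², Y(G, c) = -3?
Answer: -700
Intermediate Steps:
s(S, y) = (-3 + y)²
s(-9, 3) + 20*(-35) = (-3 + 3)² + 20*(-35) = 0² - 700 = 0 - 700 = -700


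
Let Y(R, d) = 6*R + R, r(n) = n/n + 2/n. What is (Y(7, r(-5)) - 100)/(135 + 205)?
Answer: -3/20 ≈ -0.15000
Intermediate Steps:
r(n) = 1 + 2/n
Y(R, d) = 7*R
(Y(7, r(-5)) - 100)/(135 + 205) = (7*7 - 100)/(135 + 205) = (49 - 100)/340 = -51*1/340 = -3/20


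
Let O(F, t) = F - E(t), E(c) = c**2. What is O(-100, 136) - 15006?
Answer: -33602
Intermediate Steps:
O(F, t) = F - t**2
O(-100, 136) - 15006 = (-100 - 1*136**2) - 15006 = (-100 - 1*18496) - 15006 = (-100 - 18496) - 15006 = -18596 - 15006 = -33602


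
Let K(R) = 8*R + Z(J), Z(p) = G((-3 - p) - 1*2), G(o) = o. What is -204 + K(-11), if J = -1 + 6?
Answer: -302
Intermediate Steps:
J = 5
Z(p) = -5 - p (Z(p) = (-3 - p) - 1*2 = (-3 - p) - 2 = -5 - p)
K(R) = -10 + 8*R (K(R) = 8*R + (-5 - 1*5) = 8*R + (-5 - 5) = 8*R - 10 = -10 + 8*R)
-204 + K(-11) = -204 + (-10 + 8*(-11)) = -204 + (-10 - 88) = -204 - 98 = -302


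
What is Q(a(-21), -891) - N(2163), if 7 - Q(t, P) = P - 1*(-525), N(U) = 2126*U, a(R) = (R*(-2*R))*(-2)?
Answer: -4598165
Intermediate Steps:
a(R) = 4*R² (a(R) = -2*R²*(-2) = 4*R²)
Q(t, P) = -518 - P (Q(t, P) = 7 - (P - 1*(-525)) = 7 - (P + 525) = 7 - (525 + P) = 7 + (-525 - P) = -518 - P)
Q(a(-21), -891) - N(2163) = (-518 - 1*(-891)) - 2126*2163 = (-518 + 891) - 1*4598538 = 373 - 4598538 = -4598165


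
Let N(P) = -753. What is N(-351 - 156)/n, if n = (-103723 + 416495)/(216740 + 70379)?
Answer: -216200607/312772 ≈ -691.24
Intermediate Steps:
n = 312772/287119 ≈ 1.0893
N(-351 - 156)/n = -753/312772/287119 = -753*287119/312772 = -216200607/312772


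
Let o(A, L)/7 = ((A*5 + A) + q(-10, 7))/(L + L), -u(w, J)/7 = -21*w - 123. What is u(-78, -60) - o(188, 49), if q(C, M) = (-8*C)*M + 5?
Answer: -150163/14 ≈ -10726.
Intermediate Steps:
q(C, M) = 5 - 8*C*M (q(C, M) = -8*C*M + 5 = 5 - 8*C*M)
u(w, J) = 861 + 147*w (u(w, J) = -7*(-21*w - 123) = -7*(-123 - 21*w) = 861 + 147*w)
o(A, L) = 7*(565 + 6*A)/(2*L) (o(A, L) = 7*(((A*5 + A) + (5 - 8*(-10)*7))/(L + L)) = 7*(((5*A + A) + (5 + 560))/((2*L))) = 7*((6*A + 565)*(1/(2*L))) = 7*((565 + 6*A)*(1/(2*L))) = 7*((565 + 6*A)/(2*L)) = 7*(565 + 6*A)/(2*L))
u(-78, -60) - o(188, 49) = (861 + 147*(-78)) - 7*(565 + 6*188)/(2*49) = (861 - 11466) - 7*(565 + 1128)/(2*49) = -10605 - 7*1693/(2*49) = -10605 - 1*1693/14 = -10605 - 1693/14 = -150163/14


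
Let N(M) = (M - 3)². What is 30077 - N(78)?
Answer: 24452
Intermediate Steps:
N(M) = (-3 + M)²
30077 - N(78) = 30077 - (-3 + 78)² = 30077 - 1*75² = 30077 - 1*5625 = 30077 - 5625 = 24452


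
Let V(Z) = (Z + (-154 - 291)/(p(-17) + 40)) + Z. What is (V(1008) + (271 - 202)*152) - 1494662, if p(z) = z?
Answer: -34090079/23 ≈ -1.4822e+6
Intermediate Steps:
V(Z) = -445/23 + 2*Z (V(Z) = (Z + (-154 - 291)/(-17 + 40)) + Z = (Z - 445/23) + Z = (-445/23 + Z) + Z = -445/23 + 2*Z)
(V(1008) + (271 - 202)*152) - 1494662 = ((-445/23 + 2*1008) + (271 - 202)*152) - 1494662 = ((-445/23 + 2016) + 69*152) - 1494662 = (45923/23 + 10488) - 1494662 = 287147/23 - 1494662 = -34090079/23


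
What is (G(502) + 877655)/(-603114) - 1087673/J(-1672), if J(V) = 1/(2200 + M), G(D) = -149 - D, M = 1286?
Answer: -1143391988755948/301557 ≈ -3.7916e+9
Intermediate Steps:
J(V) = 1/3486 (J(V) = 1/(2200 + 1286) = 1/3486)
(G(502) + 877655)/(-603114) - 1087673/J(-1672) = ((-149 - 1*502) + 877655)/(-603114) - 1087673/1/3486 = ((-149 - 502) + 877655)*(-1/603114) - 1087673*3486 = (-651 + 877655)*(-1/603114) - 3791628078 = 877004*(-1/603114) - 3791628078 = -438502/301557 - 3791628078 = -1143391988755948/301557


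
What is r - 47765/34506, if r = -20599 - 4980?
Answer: -882676739/34506 ≈ -25580.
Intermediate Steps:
r = -25579
r - 47765/34506 = -25579 - 47765/34506 = -882676739/34506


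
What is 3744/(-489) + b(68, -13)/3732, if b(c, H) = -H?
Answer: -4655417/608316 ≈ -7.6530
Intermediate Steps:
3744/(-489) + b(68, -13)/3732 = 3744/(-489) - 1*(-13)/3732 = 3744*(-1/489) + 13*(1/3732) = -1248/163 + 13/3732 = -4655417/608316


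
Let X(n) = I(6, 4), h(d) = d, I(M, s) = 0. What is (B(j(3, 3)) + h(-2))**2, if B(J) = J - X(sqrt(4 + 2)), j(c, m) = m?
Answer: 1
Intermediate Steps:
X(n) = 0
B(J) = J (B(J) = J - 1*0 = J + 0 = J)
(B(j(3, 3)) + h(-2))**2 = (3 - 2)**2 = 1**2 = 1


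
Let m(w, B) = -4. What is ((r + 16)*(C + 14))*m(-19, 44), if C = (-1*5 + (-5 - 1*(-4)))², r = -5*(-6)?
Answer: -9200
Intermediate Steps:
r = 30
C = 36 (C = (-5 + (-5 + 4))² = (-5 - 1)² = (-6)² = 36)
((r + 16)*(C + 14))*m(-19, 44) = ((30 + 16)*(36 + 14))*(-4) = (46*50)*(-4) = 2300*(-4) = -9200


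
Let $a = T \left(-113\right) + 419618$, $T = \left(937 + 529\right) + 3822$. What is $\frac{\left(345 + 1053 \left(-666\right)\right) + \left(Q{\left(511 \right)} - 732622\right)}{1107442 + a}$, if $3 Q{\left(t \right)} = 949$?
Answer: $- \frac{1074944}{697137} \approx -1.5419$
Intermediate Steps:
$T = 5288$ ($T = 1466 + 3822 = 5288$)
$Q{\left(t \right)} = \frac{949}{3}$ ($Q{\left(t \right)} = \frac{1}{3} \cdot 949 = \frac{949}{3}$)
$a = -177926$ ($a = 5288 \left(-113\right) + 419618 = -597544 + 419618 = -177926$)
$\frac{\left(345 + 1053 \left(-666\right)\right) + \left(Q{\left(511 \right)} - 732622\right)}{1107442 + a} = \frac{\left(345 + 1053 \left(-666\right)\right) + \left(\frac{949}{3} - 732622\right)}{1107442 - 177926} = \frac{\left(345 - 701298\right) - \frac{2196917}{3}}{929516} = \left(-700953 - \frac{2196917}{3}\right) \frac{1}{929516} = \left(- \frac{4299776}{3}\right) \frac{1}{929516} = - \frac{1074944}{697137}$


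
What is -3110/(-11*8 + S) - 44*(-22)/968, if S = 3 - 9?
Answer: 1602/47 ≈ 34.085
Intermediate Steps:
S = -6
-3110/(-11*8 + S) - 44*(-22)/968 = -3110/(-11*8 - 6) - 44*(-22)/968 = -3110/(-88 - 6) + 968*(1/968) = -3110/(-94) + 1 = -3110*(-1/94) + 1 = 1555/47 + 1 = 1602/47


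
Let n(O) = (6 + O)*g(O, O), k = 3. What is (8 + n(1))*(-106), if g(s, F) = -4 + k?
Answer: -106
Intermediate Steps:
g(s, F) = -1 (g(s, F) = -4 + 3 = -1)
n(O) = -6 - O (n(O) = (6 + O)*(-1) = -6 - O)
(8 + n(1))*(-106) = (8 + (-6 - 1*1))*(-106) = (8 + (-6 - 1))*(-106) = (8 - 7)*(-106) = 1*(-106) = -106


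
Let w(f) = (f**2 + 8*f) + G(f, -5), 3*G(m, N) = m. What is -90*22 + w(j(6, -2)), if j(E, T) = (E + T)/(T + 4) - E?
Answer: -5992/3 ≈ -1997.3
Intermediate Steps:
j(E, T) = -E + (E + T)/(4 + T) (j(E, T) = (E + T)/(4 + T) - E = -E + (E + T)/(4 + T))
G(m, N) = m/3
w(f) = f**2 + 25*f/3 (w(f) = (f**2 + 8*f) + f/3 = f**2 + 25*f/3)
-90*22 + w(j(6, -2)) = -90*22 + ((-2 - 3*6 - 1*6*(-2))/(4 - 2))*(25 + 3*((-2 - 3*6 - 1*6*(-2))/(4 - 2)))/3 = -1980 + ((-2 - 18 + 12)/2)*(25 + 3*((-2 - 18 + 12)/2))/3 = -1980 + ((1/2)*(-8))*(25 + 3*((1/2)*(-8)))/3 = -1980 + (1/3)*(-4)*(25 + 3*(-4)) = -1980 + (1/3)*(-4)*(25 - 12) = -1980 + (1/3)*(-4)*13 = -1980 - 52/3 = -5992/3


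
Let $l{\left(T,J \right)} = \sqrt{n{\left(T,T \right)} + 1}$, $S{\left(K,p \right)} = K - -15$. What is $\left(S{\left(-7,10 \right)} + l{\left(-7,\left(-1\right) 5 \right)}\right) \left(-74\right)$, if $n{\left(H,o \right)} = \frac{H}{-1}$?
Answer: $-592 - 148 \sqrt{2} \approx -801.3$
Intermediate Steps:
$n{\left(H,o \right)} = - H$ ($n{\left(H,o \right)} = H \left(-1\right) = - H$)
$S{\left(K,p \right)} = 15 + K$ ($S{\left(K,p \right)} = K + 15 = 15 + K$)
$l{\left(T,J \right)} = \sqrt{1 - T}$ ($l{\left(T,J \right)} = \sqrt{- T + 1} = \sqrt{1 - T}$)
$\left(S{\left(-7,10 \right)} + l{\left(-7,\left(-1\right) 5 \right)}\right) \left(-74\right) = \left(\left(15 - 7\right) + \sqrt{1 - -7}\right) \left(-74\right) = \left(8 + \sqrt{1 + 7}\right) \left(-74\right) = \left(8 + \sqrt{8}\right) \left(-74\right) = \left(8 + 2 \sqrt{2}\right) \left(-74\right) = -592 - 148 \sqrt{2}$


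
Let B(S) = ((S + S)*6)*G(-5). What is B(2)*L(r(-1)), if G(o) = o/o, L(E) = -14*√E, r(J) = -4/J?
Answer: -672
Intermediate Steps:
G(o) = 1
B(S) = 12*S (B(S) = ((S + S)*6)*1 = ((2*S)*6)*1 = (12*S)*1 = 12*S)
B(2)*L(r(-1)) = (12*2)*(-14*2*√(-1/(-1))) = 24*(-14*√(-4*(-1))) = 24*(-14*√4) = 24*(-14*2) = 24*(-28) = -672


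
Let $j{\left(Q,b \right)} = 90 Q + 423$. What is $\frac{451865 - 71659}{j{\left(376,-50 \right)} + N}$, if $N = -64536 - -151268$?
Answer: $\frac{380206}{120995} \approx 3.1423$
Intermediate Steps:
$N = 86732$ ($N = -64536 + 151268 = 86732$)
$j{\left(Q,b \right)} = 423 + 90 Q$
$\frac{451865 - 71659}{j{\left(376,-50 \right)} + N} = \frac{451865 - 71659}{\left(423 + 90 \cdot 376\right) + 86732} = \frac{380206}{\left(423 + 33840\right) + 86732} = \frac{380206}{34263 + 86732} = \frac{380206}{120995}$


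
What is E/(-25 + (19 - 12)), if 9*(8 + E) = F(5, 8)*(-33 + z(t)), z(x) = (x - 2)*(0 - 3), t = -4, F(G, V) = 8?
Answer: 32/27 ≈ 1.1852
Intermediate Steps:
z(x) = 6 - 3*x (z(x) = (-2 + x)*(-3) = 6 - 3*x)
E = -64/3 (E = -8 + (8*(-33 + (6 - 3*(-4))))/9 = -8 + (8*(-33 + (6 + 12)))/9 = -8 + (8*(-33 + 18))/9 = -8 + (8*(-15))/9 = -8 + (⅑)*(-120) = -8 - 40/3 = -64/3 ≈ -21.333)
E/(-25 + (19 - 12)) = -64/3/(-25 + (19 - 12)) = -64/3/(-25 + 7) = -64/3/(-18) = -1/18*(-64/3) = 32/27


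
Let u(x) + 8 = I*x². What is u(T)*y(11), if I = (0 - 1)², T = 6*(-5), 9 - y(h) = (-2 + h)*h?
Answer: -80280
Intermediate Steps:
y(h) = 9 - h*(-2 + h) (y(h) = 9 - (-2 + h)*h = 9 - h*(-2 + h))
T = -30
I = 1 (I = (-1)² = 1)
u(x) = -8 + x² (u(x) = -8 + 1*x² = -8 + x²)
u(T)*y(11) = (-8 + (-30)²)*(9 - 1*11² + 2*11) = (-8 + 900)*(9 - 1*121 + 22) = 892*(9 - 121 + 22) = 892*(-90) = -80280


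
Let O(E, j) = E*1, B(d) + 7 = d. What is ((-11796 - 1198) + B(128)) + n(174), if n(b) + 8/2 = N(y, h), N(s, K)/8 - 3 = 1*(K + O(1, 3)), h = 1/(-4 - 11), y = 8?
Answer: -192683/15 ≈ -12846.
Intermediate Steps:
B(d) = -7 + d
O(E, j) = E
h = -1/15 (h = 1/(-15) = -1/15 ≈ -0.066667)
N(s, K) = 32 + 8*K (N(s, K) = 24 + 8*(1*(K + 1)) = 24 + 8*(1*(1 + K)) = 24 + 8*(1 + K) = 24 + (8 + 8*K) = 32 + 8*K)
n(b) = 412/15 (n(b) = -4 + (32 + 8*(-1/15)) = -4 + (32 - 8/15) = -4 + 472/15 = 412/15)
((-11796 - 1198) + B(128)) + n(174) = ((-11796 - 1198) + (-7 + 128)) + 412/15 = (-12994 + 121) + 412/15 = -12873 + 412/15 = -192683/15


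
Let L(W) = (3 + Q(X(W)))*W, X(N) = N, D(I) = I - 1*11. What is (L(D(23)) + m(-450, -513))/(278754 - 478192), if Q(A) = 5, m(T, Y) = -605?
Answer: 509/199438 ≈ 0.0025522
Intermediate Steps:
D(I) = -11 + I (D(I) = I - 11 = -11 + I)
L(W) = 8*W (L(W) = (3 + 5)*W = 8*W)
(L(D(23)) + m(-450, -513))/(278754 - 478192) = (8*(-11 + 23) - 605)/(278754 - 478192) = (8*12 - 605)/(-199438) = (96 - 605)*(-1/199438) = -509*(-1/199438) = 509/199438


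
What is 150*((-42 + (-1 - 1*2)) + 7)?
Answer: -5700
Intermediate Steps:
150*((-42 + (-1 - 1*2)) + 7) = 150*((-42 + (-1 - 2)) + 7) = 150*((-42 - 3) + 7) = 150*(-45 + 7) = 150*(-38) = -5700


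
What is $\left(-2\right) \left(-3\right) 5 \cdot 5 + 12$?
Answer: $162$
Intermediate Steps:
$\left(-2\right) \left(-3\right) 5 \cdot 5 + 12 = 6 \cdot 5 \cdot 5 + 12 = 30 \cdot 5 + 12 = 150 + 12 = 162$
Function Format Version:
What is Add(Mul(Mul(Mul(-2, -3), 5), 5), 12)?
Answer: 162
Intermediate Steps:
Add(Mul(Mul(Mul(-2, -3), 5), 5), 12) = Add(Mul(Mul(6, 5), 5), 12) = Add(Mul(30, 5), 12) = Add(150, 12) = 162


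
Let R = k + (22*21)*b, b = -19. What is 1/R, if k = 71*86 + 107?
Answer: -1/2565 ≈ -0.00038986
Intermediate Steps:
k = 6213 (k = 6106 + 107 = 6213)
R = -2565 (R = 6213 + (22*21)*(-19) = 6213 + 462*(-19) = 6213 - 8778 = -2565)
1/R = 1/(-2565) = -1/2565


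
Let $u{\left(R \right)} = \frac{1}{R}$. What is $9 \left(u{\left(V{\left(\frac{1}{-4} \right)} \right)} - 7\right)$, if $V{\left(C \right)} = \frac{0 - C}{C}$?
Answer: $-72$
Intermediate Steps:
$V{\left(C \right)} = -1$ ($V{\left(C \right)} = \frac{\left(-1\right) C}{C} = -1$)
$9 \left(u{\left(V{\left(\frac{1}{-4} \right)} \right)} - 7\right) = 9 \left(\frac{1}{-1} - 7\right) = 9 \left(-1 - 7\right) = 9 \left(-8\right) = -72$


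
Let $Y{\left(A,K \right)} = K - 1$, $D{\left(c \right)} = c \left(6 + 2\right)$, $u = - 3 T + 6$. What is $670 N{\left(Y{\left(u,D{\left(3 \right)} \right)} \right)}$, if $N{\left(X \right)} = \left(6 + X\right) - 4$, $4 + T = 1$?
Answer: $16750$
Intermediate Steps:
$T = -3$ ($T = -4 + 1 = -3$)
$u = 15$ ($u = \left(-3\right) \left(-3\right) + 6 = 9 + 6 = 15$)
$D{\left(c \right)} = 8 c$ ($D{\left(c \right)} = c 8 = 8 c$)
$Y{\left(A,K \right)} = -1 + K$ ($Y{\left(A,K \right)} = K - 1 = -1 + K$)
$N{\left(X \right)} = 2 + X$
$670 N{\left(Y{\left(u,D{\left(3 \right)} \right)} \right)} = 670 \left(2 + \left(-1 + 8 \cdot 3\right)\right) = 670 \left(2 + \left(-1 + 24\right)\right) = 670 \left(2 + 23\right) = 670 \cdot 25 = 16750$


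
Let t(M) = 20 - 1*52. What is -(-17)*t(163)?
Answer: -544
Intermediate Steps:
t(M) = -32 (t(M) = 20 - 52 = -32)
-(-17)*t(163) = -(-17)*(-32) = -1*544 = -544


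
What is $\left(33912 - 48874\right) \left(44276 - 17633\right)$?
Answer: $-398632566$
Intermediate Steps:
$\left(33912 - 48874\right) \left(44276 - 17633\right) = \left(-14962\right) 26643 = -398632566$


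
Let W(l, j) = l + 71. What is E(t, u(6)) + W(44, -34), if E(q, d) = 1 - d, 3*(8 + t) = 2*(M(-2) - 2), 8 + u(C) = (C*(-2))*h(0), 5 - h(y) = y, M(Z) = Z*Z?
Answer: 184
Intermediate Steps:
M(Z) = Z**2
h(y) = 5 - y
u(C) = -8 - 10*C (u(C) = -8 + (C*(-2))*(5 - 1*0) = -8 + (-2*C)*(5 + 0) = -8 - 2*C*5 = -8 - 10*C)
W(l, j) = 71 + l
t = -20/3 (t = -8 + (2*((-2)**2 - 2))/3 = -8 + (2*(4 - 2))/3 = -8 + (2*2)/3 = -8 + (1/3)*4 = -8 + 4/3 = -20/3 ≈ -6.6667)
E(t, u(6)) + W(44, -34) = (1 - (-8 - 10*6)) + (71 + 44) = (1 - (-8 - 60)) + 115 = (1 - 1*(-68)) + 115 = (1 + 68) + 115 = 69 + 115 = 184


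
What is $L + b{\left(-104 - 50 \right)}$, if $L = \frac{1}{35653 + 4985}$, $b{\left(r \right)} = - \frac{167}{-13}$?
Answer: $\frac{522043}{40638} \approx 12.846$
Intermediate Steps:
$b{\left(r \right)} = \frac{167}{13}$ ($b{\left(r \right)} = \left(-167\right) \left(- \frac{1}{13}\right) = \frac{167}{13}$)
$L = \frac{1}{40638} \approx 2.4608 \cdot 10^{-5}$
$L + b{\left(-104 - 50 \right)} = \frac{1}{40638} + \frac{167}{13} = \frac{522043}{40638}$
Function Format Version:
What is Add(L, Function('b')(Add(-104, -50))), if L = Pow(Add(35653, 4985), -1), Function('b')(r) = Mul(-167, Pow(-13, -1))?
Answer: Rational(522043, 40638) ≈ 12.846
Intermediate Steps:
Function('b')(r) = Rational(167, 13) (Function('b')(r) = Mul(-167, Rational(-1, 13)) = Rational(167, 13))
L = Rational(1, 40638) (L = Pow(40638, -1) = Rational(1, 40638) ≈ 2.4608e-5)
Add(L, Function('b')(Add(-104, -50))) = Add(Rational(1, 40638), Rational(167, 13)) = Rational(522043, 40638)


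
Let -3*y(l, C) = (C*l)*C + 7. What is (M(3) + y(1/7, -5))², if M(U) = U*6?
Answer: 92416/441 ≈ 209.56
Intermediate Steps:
y(l, C) = -7/3 - l*C²/3 (y(l, C) = -((C*l)*C + 7)/3 = -(l*C² + 7)/3 = -(7 + l*C²)/3 = -7/3 - l*C²/3)
M(U) = 6*U
(M(3) + y(1/7, -5))² = (6*3 + (-7/3 - ⅓*(-5)²/7))² = (18 + (-7/3 - ⅓*⅐*25))² = (18 + (-7/3 - 25/21))² = (18 - 74/21)² = (304/21)² = 92416/441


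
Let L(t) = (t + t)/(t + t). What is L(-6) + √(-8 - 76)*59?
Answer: 1 + 118*I*√21 ≈ 1.0 + 540.74*I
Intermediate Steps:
L(t) = 1 (L(t) = (2*t)/((2*t)) = (2*t)*(1/(2*t)) = 1)
L(-6) + √(-8 - 76)*59 = 1 + √(-8 - 76)*59 = 1 + √(-84)*59 = 1 + (2*I*√21)*59 = 1 + 118*I*√21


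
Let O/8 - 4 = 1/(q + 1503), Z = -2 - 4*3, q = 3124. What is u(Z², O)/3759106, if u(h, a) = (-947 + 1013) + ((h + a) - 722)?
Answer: -990174/8696691731 ≈ -0.00011386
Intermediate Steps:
Z = -14 (Z = -2 - 12 = -14)
O = 148072/4627 (O = 32 + 8/(3124 + 1503) = 32 + 8/4627 = 148072/4627 ≈ 32.002)
u(h, a) = -656 + a + h (u(h, a) = 66 + ((a + h) - 722) = 66 + (-722 + a + h) = -656 + a + h)
u(Z², O)/3759106 = (-656 + 148072/4627 + (-14)²)/3759106 = (-656 + 148072/4627 + 196)*(1/3759106) = -1980348/4627*1/3759106 = -990174/8696691731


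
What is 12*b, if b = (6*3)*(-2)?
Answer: -432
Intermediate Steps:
b = -36 (b = 18*(-2) = -36)
12*b = 12*(-36) = -432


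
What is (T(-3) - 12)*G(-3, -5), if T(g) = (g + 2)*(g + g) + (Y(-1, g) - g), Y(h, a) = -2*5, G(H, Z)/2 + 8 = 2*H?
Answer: 364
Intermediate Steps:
G(H, Z) = -16 + 4*H (G(H, Z) = -16 + 2*(2*H) = -16 + 4*H)
Y(h, a) = -10
T(g) = -10 - g + 2*g*(2 + g) (T(g) = (g + 2)*(g + g) + (-10 - g) = (2 + g)*(2*g) + (-10 - g) = 2*g*(2 + g) + (-10 - g) = -10 - g + 2*g*(2 + g))
(T(-3) - 12)*G(-3, -5) = ((-10 + 2*(-3)² + 3*(-3)) - 12)*(-16 + 4*(-3)) = ((-10 + 2*9 - 9) - 12)*(-16 - 12) = ((-10 + 18 - 9) - 12)*(-28) = (-1 - 12)*(-28) = -13*(-28) = 364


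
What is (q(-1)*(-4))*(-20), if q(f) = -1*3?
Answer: -240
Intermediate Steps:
q(f) = -3
(q(-1)*(-4))*(-20) = -3*(-4)*(-20) = 12*(-20) = -240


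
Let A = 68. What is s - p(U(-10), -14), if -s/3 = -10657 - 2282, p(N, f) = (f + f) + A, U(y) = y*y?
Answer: 38777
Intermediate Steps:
U(y) = y²
p(N, f) = 68 + 2*f (p(N, f) = (f + f) + 68 = 2*f + 68 = 68 + 2*f)
s = 38817 (s = -3*(-10657 - 2282) = -3*(-12939) = 38817)
s - p(U(-10), -14) = 38817 - (68 + 2*(-14)) = 38817 - (68 - 28) = 38817 - 1*40 = 38817 - 40 = 38777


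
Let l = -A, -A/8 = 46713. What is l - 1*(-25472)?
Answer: 399176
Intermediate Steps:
A = -373704 (A = -8*46713 = -373704)
l = 373704 (l = -1*(-373704) = 373704)
l - 1*(-25472) = 373704 - 1*(-25472) = 373704 + 25472 = 399176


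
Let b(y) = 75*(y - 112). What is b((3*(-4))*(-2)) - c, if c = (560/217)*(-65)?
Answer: -199400/31 ≈ -6432.3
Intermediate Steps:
b(y) = -8400 + 75*y (b(y) = 75*(-112 + y) = -8400 + 75*y)
c = -5200/31 (c = (560*(1/217))*(-65) = (80/31)*(-65) = -5200/31 ≈ -167.74)
b((3*(-4))*(-2)) - c = (-8400 + 75*((3*(-4))*(-2))) - 1*(-5200/31) = (-8400 + 75*(-12*(-2))) + 5200/31 = (-8400 + 75*24) + 5200/31 = (-8400 + 1800) + 5200/31 = -6600 + 5200/31 = -199400/31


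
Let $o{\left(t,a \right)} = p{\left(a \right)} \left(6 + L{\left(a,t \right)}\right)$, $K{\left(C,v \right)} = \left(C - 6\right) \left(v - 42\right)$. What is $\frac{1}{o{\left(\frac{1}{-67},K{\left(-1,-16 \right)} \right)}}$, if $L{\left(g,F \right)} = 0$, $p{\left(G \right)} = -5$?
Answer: $- \frac{1}{30} \approx -0.033333$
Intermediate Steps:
$K{\left(C,v \right)} = \left(-42 + v\right) \left(-6 + C\right)$ ($K{\left(C,v \right)} = \left(-6 + C\right) \left(v - 42\right) = \left(-6 + C\right) \left(-42 + v\right) = \left(-42 + v\right) \left(-6 + C\right)$)
$o{\left(t,a \right)} = -30$ ($o{\left(t,a \right)} = - 5 \left(6 + 0\right) = \left(-5\right) 6 = -30$)
$\frac{1}{o{\left(\frac{1}{-67},K{\left(-1,-16 \right)} \right)}} = \frac{1}{-30} = - \frac{1}{30}$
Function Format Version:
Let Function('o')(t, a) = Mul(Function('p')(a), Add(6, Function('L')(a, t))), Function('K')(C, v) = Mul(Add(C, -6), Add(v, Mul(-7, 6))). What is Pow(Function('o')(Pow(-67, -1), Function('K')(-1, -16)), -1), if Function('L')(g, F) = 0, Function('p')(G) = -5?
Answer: Rational(-1, 30) ≈ -0.033333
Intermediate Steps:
Function('K')(C, v) = Mul(Add(-42, v), Add(-6, C)) (Function('K')(C, v) = Mul(Add(-6, C), Add(v, -42)) = Mul(Add(-6, C), Add(-42, v)) = Mul(Add(-42, v), Add(-6, C)))
Function('o')(t, a) = -30 (Function('o')(t, a) = Mul(-5, Add(6, 0)) = Mul(-5, 6) = -30)
Pow(Function('o')(Pow(-67, -1), Function('K')(-1, -16)), -1) = Pow(-30, -1) = Rational(-1, 30)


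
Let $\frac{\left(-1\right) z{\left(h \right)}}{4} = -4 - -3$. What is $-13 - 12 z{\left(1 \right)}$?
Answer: $-61$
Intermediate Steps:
$z{\left(h \right)} = 4$ ($z{\left(h \right)} = - 4 \left(-4 - -3\right) = - 4 \left(-4 + 3\right) = \left(-4\right) \left(-1\right) = 4$)
$-13 - 12 z{\left(1 \right)} = -13 - 48 = -61$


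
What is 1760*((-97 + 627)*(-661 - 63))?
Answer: -675347200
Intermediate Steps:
1760*((-97 + 627)*(-661 - 63)) = 1760*(530*(-724)) = 1760*(-383720) = -675347200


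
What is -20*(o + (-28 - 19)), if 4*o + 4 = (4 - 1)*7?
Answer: 855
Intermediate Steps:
o = 17/4 (o = -1 + ((4 - 1)*7)/4 = -1 + (3*7)/4 = -1 + (¼)*21 = -1 + 21/4 = 17/4 ≈ 4.2500)
-20*(o + (-28 - 19)) = -20*(17/4 + (-28 - 19)) = -20*(17/4 - 47) = -20*(-171/4) = 855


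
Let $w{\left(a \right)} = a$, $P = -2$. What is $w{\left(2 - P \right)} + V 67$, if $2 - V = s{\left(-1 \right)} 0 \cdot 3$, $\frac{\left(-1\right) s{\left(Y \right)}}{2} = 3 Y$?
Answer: $138$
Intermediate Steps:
$s{\left(Y \right)} = - 6 Y$ ($s{\left(Y \right)} = - 2 \cdot 3 Y = - 6 Y$)
$V = 2$ ($V = 2 - \left(-6\right) \left(-1\right) 0 \cdot 3 = 2 - 6 \cdot 0 \cdot 3 = 2 - 0 \cdot 3 = 2 - 0 = 2 + 0 = 2$)
$w{\left(2 - P \right)} + V 67 = \left(2 - -2\right) + 2 \cdot 67 = \left(2 + 2\right) + 134 = 4 + 134 = 138$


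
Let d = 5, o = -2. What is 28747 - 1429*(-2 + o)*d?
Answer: 57327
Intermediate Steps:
28747 - 1429*(-2 + o)*d = 28747 - 1429*(-2 - 2)*5 = 28747 - 1429*(-4*5) = 28747 - 1429*(-20) = 28747 - 1*(-28580) = 28747 + 28580 = 57327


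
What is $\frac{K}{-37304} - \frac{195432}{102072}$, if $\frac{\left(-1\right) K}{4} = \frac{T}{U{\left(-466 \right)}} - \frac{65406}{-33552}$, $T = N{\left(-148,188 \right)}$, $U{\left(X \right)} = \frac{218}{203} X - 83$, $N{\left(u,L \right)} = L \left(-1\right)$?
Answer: $- \frac{16763237502063449}{8756369913003504} \approx -1.9144$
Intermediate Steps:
$N{\left(u,L \right)} = - L$
$U{\left(X \right)} = -83 + \frac{218 X}{203}$ ($U{\left(X \right)} = 218 \cdot \frac{1}{203} X - 83 = \frac{218 X}{203} - 83 = -83 + \frac{218 X}{203}$)
$T = -188$ ($T = \left(-1\right) 188 = -188$)
$K = - \frac{501498275}{55191642}$ ($K = - 4 \left(- \frac{188}{-83 + \frac{218}{203} \left(-466\right)} - \frac{65406}{-33552}\right) = - 4 \left(- \frac{188}{-83 - \frac{101588}{203}} - - \frac{10901}{5592}\right) = - 4 \left(- \frac{188}{- \frac{118437}{203}} + \frac{10901}{5592}\right) = - 4 \left(\left(-188\right) \left(- \frac{203}{118437}\right) + \frac{10901}{5592}\right) = - 4 \left(\frac{38164}{118437} + \frac{10901}{5592}\right) = \left(-4\right) \frac{501498275}{220766568} = - \frac{501498275}{55191642} \approx -9.0865$)
$\frac{K}{-37304} - \frac{195432}{102072} = - \frac{501498275}{55191642 \left(-37304\right)} - \frac{195432}{102072} = \left(- \frac{501498275}{55191642}\right) \left(- \frac{1}{37304}\right) - \frac{8143}{4253} = \frac{501498275}{2058869013168} - \frac{8143}{4253} = - \frac{16763237502063449}{8756369913003504}$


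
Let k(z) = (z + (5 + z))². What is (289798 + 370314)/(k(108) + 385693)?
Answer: 330056/217267 ≈ 1.5191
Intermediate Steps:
k(z) = (5 + 2*z)²
(289798 + 370314)/(k(108) + 385693) = (289798 + 370314)/((5 + 2*108)² + 385693) = 660112/((5 + 216)² + 385693) = 660112/(221² + 385693) = 660112/(48841 + 385693) = 660112/434534 = 660112*(1/434534) = 330056/217267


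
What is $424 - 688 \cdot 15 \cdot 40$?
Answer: $-412376$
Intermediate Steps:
$424 - 688 \cdot 15 \cdot 40 = 424 - 412800 = -412376$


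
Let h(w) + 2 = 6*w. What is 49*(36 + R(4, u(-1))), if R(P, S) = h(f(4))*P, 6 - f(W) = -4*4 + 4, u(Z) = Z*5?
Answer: 22540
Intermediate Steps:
u(Z) = 5*Z
f(W) = 18 (f(W) = 6 - (-4*4 + 4) = 6 - (-16 + 4) = 6 - 1*(-12) = 6 + 12 = 18)
h(w) = -2 + 6*w
R(P, S) = 106*P (R(P, S) = (-2 + 6*18)*P = (-2 + 108)*P = 106*P)
49*(36 + R(4, u(-1))) = 49*(36 + 106*4) = 49*(36 + 424) = 49*460 = 22540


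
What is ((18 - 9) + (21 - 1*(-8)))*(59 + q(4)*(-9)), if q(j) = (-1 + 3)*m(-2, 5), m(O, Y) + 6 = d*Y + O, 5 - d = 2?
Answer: -2546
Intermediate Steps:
d = 3 (d = 5 - 1*2 = 5 - 2 = 3)
m(O, Y) = -6 + O + 3*Y (m(O, Y) = -6 + (3*Y + O) = -6 + (O + 3*Y) = -6 + O + 3*Y)
q(j) = 14 (q(j) = (-1 + 3)*(-6 - 2 + 3*5) = 2*(-6 - 2 + 15) = 2*7 = 14)
((18 - 9) + (21 - 1*(-8)))*(59 + q(4)*(-9)) = ((18 - 9) + (21 - 1*(-8)))*(59 + 14*(-9)) = (9 + (21 + 8))*(59 - 126) = (9 + 29)*(-67) = 38*(-67) = -2546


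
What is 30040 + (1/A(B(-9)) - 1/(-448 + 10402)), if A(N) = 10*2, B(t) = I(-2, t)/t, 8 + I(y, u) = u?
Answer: 2990186567/99540 ≈ 30040.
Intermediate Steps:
I(y, u) = -8 + u
B(t) = (-8 + t)/t
A(N) = 20
30040 + (1/A(B(-9)) - 1/(-448 + 10402)) = 30040 + (1/20 - 1/(-448 + 10402)) = 30040 + (1/20 - 1/9954) = 30040 + 4967/99540 = 2990186567/99540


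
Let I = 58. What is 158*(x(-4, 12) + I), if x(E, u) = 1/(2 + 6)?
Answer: 36735/4 ≈ 9183.8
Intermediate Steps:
x(E, u) = ⅛ (x(E, u) = 1/8 = ⅛)
158*(x(-4, 12) + I) = 158*(⅛ + 58) = 158*(465/8) = 36735/4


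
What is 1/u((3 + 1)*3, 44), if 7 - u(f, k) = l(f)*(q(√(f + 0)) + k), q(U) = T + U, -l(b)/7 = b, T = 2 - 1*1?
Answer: 541/2036671 - 24*√3/2036671 ≈ 0.00024522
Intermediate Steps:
T = 1 (T = 2 - 1 = 1)
l(b) = -7*b
q(U) = 1 + U
u(f, k) = 7 + 7*f*(1 + k + √f) (u(f, k) = 7 - (-7*f)*((1 + √(f + 0)) + k) = 7 - (-7*f)*((1 + √f) + k) = 7 - (-7*f)*(1 + k + √f) = 7 - (-7)*f*(1 + k + √f) = 7 + 7*f*(1 + k + √f))
1/u((3 + 1)*3, 44) = 1/(7 + 7*((3 + 1)*3) + 7*((3 + 1)*3)^(3/2) + 7*((3 + 1)*3)*44) = 1/(7 + 7*(4*3) + 7*(4*3)^(3/2) + 7*(4*3)*44) = 1/(7 + 7*12 + 7*12^(3/2) + 7*12*44) = 1/(7 + 84 + 7*(24*√3) + 3696) = 1/(7 + 84 + 168*√3 + 3696) = 1/(3787 + 168*√3)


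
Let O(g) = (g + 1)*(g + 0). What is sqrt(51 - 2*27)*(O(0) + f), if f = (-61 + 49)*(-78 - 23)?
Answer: 1212*I*sqrt(3) ≈ 2099.2*I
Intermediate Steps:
f = 1212 (f = -12*(-101) = 1212)
O(g) = g*(1 + g) (O(g) = (1 + g)*g = g*(1 + g))
sqrt(51 - 2*27)*(O(0) + f) = sqrt(51 - 2*27)*(0*(1 + 0) + 1212) = sqrt(51 - 54)*(0*1 + 1212) = sqrt(-3)*(0 + 1212) = (I*sqrt(3))*1212 = 1212*I*sqrt(3)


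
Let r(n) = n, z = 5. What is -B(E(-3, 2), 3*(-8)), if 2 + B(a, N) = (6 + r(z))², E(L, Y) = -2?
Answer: -119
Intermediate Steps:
B(a, N) = 119 (B(a, N) = -2 + (6 + 5)² = -2 + 11² = -2 + 121 = 119)
-B(E(-3, 2), 3*(-8)) = -1*119 = -119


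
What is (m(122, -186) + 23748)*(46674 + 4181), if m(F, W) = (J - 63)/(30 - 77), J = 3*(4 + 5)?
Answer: 56763944160/47 ≈ 1.2077e+9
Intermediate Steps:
J = 27 (J = 3*9 = 27)
m(F, W) = 36/47 (m(F, W) = (27 - 63)/(30 - 77) = -36/(-47) = -36*(-1/47) = 36/47)
(m(122, -186) + 23748)*(46674 + 4181) = (36/47 + 23748)*(46674 + 4181) = (1116192/47)*50855 = 56763944160/47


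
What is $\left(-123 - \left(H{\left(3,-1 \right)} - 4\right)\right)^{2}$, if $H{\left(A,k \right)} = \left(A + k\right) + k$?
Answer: $14400$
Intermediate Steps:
$H{\left(A,k \right)} = A + 2 k$
$\left(-123 - \left(H{\left(3,-1 \right)} - 4\right)\right)^{2} = \left(-123 - \left(\left(3 + 2 \left(-1\right)\right) - 4\right)\right)^{2} = \left(-123 - \left(\left(3 - 2\right) - 4\right)\right)^{2} = \left(-123 - \left(1 - 4\right)\right)^{2} = \left(-123 - -3\right)^{2} = \left(-123 + 3\right)^{2} = \left(-120\right)^{2} = 14400$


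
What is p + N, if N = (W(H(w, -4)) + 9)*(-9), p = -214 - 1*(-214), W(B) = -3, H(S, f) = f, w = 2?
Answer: -54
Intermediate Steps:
p = 0 (p = -214 + 214 = 0)
N = -54 (N = (-3 + 9)*(-9) = 6*(-9) = -54)
p + N = 0 - 54 = -54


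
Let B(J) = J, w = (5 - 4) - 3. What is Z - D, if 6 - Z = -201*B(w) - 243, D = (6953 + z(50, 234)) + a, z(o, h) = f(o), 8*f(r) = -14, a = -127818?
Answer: 482855/4 ≈ 1.2071e+5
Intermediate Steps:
f(r) = -7/4 (f(r) = (⅛)*(-14) = -7/4)
w = -2 (w = 1 - 3 = -2)
z(o, h) = -7/4
D = -483467/4 (D = (6953 - 7/4) - 127818 = 27805/4 - 127818 = -483467/4 ≈ -1.2087e+5)
Z = -153 (Z = 6 - (-201*(-2) - 243) = 6 - (402 - 243) = 6 - 1*159 = 6 - 159 = -153)
Z - D = -153 - 1*(-483467/4) = -153 + 483467/4 = 482855/4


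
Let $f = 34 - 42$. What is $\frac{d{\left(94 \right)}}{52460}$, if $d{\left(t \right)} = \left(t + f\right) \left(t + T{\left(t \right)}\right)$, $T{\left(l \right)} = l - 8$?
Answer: $\frac{18}{61} \approx 0.29508$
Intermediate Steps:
$f = -8$
$T{\left(l \right)} = -8 + l$ ($T{\left(l \right)} = l - 8 = -8 + l$)
$d{\left(t \right)} = \left(-8 + t\right) \left(-8 + 2 t\right)$ ($d{\left(t \right)} = \left(t - 8\right) \left(t + \left(-8 + t\right)\right) = \left(-8 + t\right) \left(-8 + 2 t\right)$)
$\frac{d{\left(94 \right)}}{52460} = \frac{64 - 2256 + 2 \cdot 94^{2}}{52460} = \left(64 - 2256 + 2 \cdot 8836\right) \frac{1}{52460} = \left(64 - 2256 + 17672\right) \frac{1}{52460} = 15480 \cdot \frac{1}{52460} = \frac{18}{61}$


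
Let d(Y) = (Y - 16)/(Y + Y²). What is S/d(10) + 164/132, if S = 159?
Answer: -96154/33 ≈ -2913.8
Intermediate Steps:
d(Y) = (-16 + Y)/(Y + Y²)
S/d(10) + 164/132 = 159/(((-16 + 10)/(10*(1 + 10)))) + 164/132 = 159/(((⅒)*(-6)/11)) + 164*(1/132) = 159/(((⅒)*(1/11)*(-6))) + 41/33 = 159/(-3/55) + 41/33 = 159*(-55/3) + 41/33 = -2915 + 41/33 = -96154/33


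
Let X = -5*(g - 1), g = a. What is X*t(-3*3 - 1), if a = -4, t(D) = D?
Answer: -250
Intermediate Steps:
g = -4
X = 25 (X = -5*(-4 - 1) = -5*(-5) = 25)
X*t(-3*3 - 1) = 25*(-3*3 - 1) = 25*(-9 - 1) = 25*(-10) = -250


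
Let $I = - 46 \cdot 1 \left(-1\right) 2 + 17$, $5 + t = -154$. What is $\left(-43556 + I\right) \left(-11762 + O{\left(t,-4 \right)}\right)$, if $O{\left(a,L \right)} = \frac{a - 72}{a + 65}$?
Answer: $\frac{48026183459}{94} \approx 5.1092 \cdot 10^{8}$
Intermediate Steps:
$t = -159$ ($t = -5 - 154 = -159$)
$O{\left(a,L \right)} = \frac{-72 + a}{65 + a}$
$I = 109$ ($I = - 46 \left(\left(-1\right) 2\right) + 17 = \left(-46\right) \left(-2\right) + 17 = 92 + 17 = 109$)
$\left(-43556 + I\right) \left(-11762 + O{\left(t,-4 \right)}\right) = \left(-43556 + 109\right) \left(-11762 + \frac{-72 - 159}{65 - 159}\right) = - 43447 \left(-11762 + \frac{1}{-94} \left(-231\right)\right) = - 43447 \left(-11762 - - \frac{231}{94}\right) = - 43447 \left(-11762 + \frac{231}{94}\right) = \left(-43447\right) \left(- \frac{1105397}{94}\right) = \frac{48026183459}{94}$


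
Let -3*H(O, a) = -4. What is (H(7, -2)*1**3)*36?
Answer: 48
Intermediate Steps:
H(O, a) = 4/3 (H(O, a) = -1/3*(-4) = 4/3)
(H(7, -2)*1**3)*36 = ((4/3)*1**3)*36 = ((4/3)*1)*36 = (4/3)*36 = 48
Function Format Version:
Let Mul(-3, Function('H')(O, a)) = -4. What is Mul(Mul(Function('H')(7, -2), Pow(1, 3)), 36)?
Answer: 48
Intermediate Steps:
Function('H')(O, a) = Rational(4, 3) (Function('H')(O, a) = Mul(Rational(-1, 3), -4) = Rational(4, 3))
Mul(Mul(Function('H')(7, -2), Pow(1, 3)), 36) = Mul(Mul(Rational(4, 3), Pow(1, 3)), 36) = Mul(Mul(Rational(4, 3), 1), 36) = Mul(Rational(4, 3), 36) = 48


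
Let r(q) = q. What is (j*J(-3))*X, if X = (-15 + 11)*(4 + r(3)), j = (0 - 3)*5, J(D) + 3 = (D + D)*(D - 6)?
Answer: 21420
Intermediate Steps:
J(D) = -3 + 2*D*(-6 + D) (J(D) = -3 + (D + D)*(D - 6) = -3 + (2*D)*(-6 + D) = -3 + 2*D*(-6 + D))
j = -15 (j = -3*5 = -15)
X = -28 (X = (-15 + 11)*(4 + 3) = -4*7 = -28)
(j*J(-3))*X = -15*(-3 - 12*(-3) + 2*(-3)²)*(-28) = -15*(-3 + 36 + 2*9)*(-28) = -15*(-3 + 36 + 18)*(-28) = -15*51*(-28) = -765*(-28) = 21420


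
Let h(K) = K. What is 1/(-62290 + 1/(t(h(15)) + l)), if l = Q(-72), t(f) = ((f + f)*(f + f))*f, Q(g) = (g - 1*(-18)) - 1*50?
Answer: -13396/834436839 ≈ -1.6054e-5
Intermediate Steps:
Q(g) = -32 + g (Q(g) = (g + 18) - 50 = (18 + g) - 50 = -32 + g)
t(f) = 4*f**3 (t(f) = ((2*f)*(2*f))*f = (4*f**2)*f = 4*f**3)
l = -104 (l = -32 - 72 = -104)
1/(-62290 + 1/(t(h(15)) + l)) = 1/(-62290 + 1/(4*15**3 - 104)) = 1/(-62290 + 1/(4*3375 - 104)) = 1/(-62290 + 1/(13500 - 104)) = 1/(-62290 + 1/13396) = 1/(-834436839/13396) = -13396/834436839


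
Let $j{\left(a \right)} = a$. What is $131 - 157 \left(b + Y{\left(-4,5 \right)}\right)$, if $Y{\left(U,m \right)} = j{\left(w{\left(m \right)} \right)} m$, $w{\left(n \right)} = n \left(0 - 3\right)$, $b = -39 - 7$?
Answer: $19128$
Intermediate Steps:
$b = -46$ ($b = -39 - 7 = -46$)
$w{\left(n \right)} = - 3 n$ ($w{\left(n \right)} = n \left(-3\right) = - 3 n$)
$Y{\left(U,m \right)} = - 3 m^{2}$ ($Y{\left(U,m \right)} = - 3 m m = - 3 m^{2}$)
$131 - 157 \left(b + Y{\left(-4,5 \right)}\right) = 131 - 157 \left(-46 - 3 \cdot 5^{2}\right) = 131 - 157 \left(-46 - 75\right) = 131 - -18997 = 131 + 18997 = 19128$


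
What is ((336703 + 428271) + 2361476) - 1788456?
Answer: 1337994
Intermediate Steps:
((336703 + 428271) + 2361476) - 1788456 = (764974 + 2361476) - 1788456 = 3126450 - 1788456 = 1337994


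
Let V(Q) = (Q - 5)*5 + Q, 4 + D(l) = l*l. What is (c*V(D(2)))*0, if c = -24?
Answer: 0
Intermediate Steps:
D(l) = -4 + l² (D(l) = -4 + l*l = -4 + l²)
V(Q) = -25 + 6*Q (V(Q) = (-5 + Q)*5 + Q = (-25 + 5*Q) + Q = -25 + 6*Q)
(c*V(D(2)))*0 = -24*(-25 + 6*(-4 + 2²))*0 = -24*(-25 + 6*(-4 + 4))*0 = -24*(-25 + 6*0)*0 = -24*(-25 + 0)*0 = -24*(-25)*0 = 600*0 = 0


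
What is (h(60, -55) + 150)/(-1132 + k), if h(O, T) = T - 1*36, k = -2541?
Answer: -59/3673 ≈ -0.016063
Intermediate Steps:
h(O, T) = -36 + T (h(O, T) = T - 36 = -36 + T)
(h(60, -55) + 150)/(-1132 + k) = ((-36 - 55) + 150)/(-1132 - 2541) = (-91 + 150)/(-3673) = 59*(-1/3673) = -59/3673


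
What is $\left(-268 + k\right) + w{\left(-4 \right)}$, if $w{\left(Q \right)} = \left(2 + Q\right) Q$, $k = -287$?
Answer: $-547$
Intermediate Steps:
$w{\left(Q \right)} = Q \left(2 + Q\right)$
$\left(-268 + k\right) + w{\left(-4 \right)} = \left(-268 - 287\right) - 4 \left(2 - 4\right) = -555 - -8 = -555 + 8 = -547$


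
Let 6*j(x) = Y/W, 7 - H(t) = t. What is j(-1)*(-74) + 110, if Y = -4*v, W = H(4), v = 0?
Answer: 110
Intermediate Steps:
H(t) = 7 - t
W = 3 (W = 7 - 1*4 = 7 - 4 = 3)
Y = 0 (Y = -4*0 = 0)
j(x) = 0 (j(x) = (0/3)/6 = (0*(⅓))/6 = (⅙)*0 = 0)
j(-1)*(-74) + 110 = 0*(-74) + 110 = 0 + 110 = 110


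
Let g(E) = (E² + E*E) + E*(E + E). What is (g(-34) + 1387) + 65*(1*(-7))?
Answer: 5556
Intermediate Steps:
g(E) = 4*E² (g(E) = (E² + E²) + E*(2*E) = 2*E² + 2*E² = 4*E²)
(g(-34) + 1387) + 65*(1*(-7)) = (4*(-34)² + 1387) + 65*(1*(-7)) = (4*1156 + 1387) + 65*(-7) = (4624 + 1387) - 455 = 6011 - 455 = 5556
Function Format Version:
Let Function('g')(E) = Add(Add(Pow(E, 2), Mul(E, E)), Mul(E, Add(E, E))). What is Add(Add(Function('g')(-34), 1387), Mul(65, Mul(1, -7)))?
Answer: 5556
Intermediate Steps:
Function('g')(E) = Mul(4, Pow(E, 2)) (Function('g')(E) = Add(Add(Pow(E, 2), Pow(E, 2)), Mul(E, Mul(2, E))) = Add(Mul(2, Pow(E, 2)), Mul(2, Pow(E, 2))) = Mul(4, Pow(E, 2)))
Add(Add(Function('g')(-34), 1387), Mul(65, Mul(1, -7))) = Add(Add(Mul(4, Pow(-34, 2)), 1387), Mul(65, Mul(1, -7))) = Add(Add(Mul(4, 1156), 1387), Mul(65, -7)) = Add(Add(4624, 1387), -455) = Add(6011, -455) = 5556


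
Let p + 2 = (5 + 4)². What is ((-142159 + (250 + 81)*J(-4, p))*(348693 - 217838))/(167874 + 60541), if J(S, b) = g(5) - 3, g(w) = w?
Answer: -3703117987/45683 ≈ -81061.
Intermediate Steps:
p = 79 (p = -2 + (5 + 4)² = -2 + 9² = -2 + 81 = 79)
J(S, b) = 2 (J(S, b) = 5 - 3 = 2)
((-142159 + (250 + 81)*J(-4, p))*(348693 - 217838))/(167874 + 60541) = ((-142159 + (250 + 81)*2)*(348693 - 217838))/(167874 + 60541) = ((-142159 + 331*2)*130855)/228415 = ((-142159 + 662)*130855)*(1/228415) = -141497*130855*(1/228415) = -18515589935*1/228415 = -3703117987/45683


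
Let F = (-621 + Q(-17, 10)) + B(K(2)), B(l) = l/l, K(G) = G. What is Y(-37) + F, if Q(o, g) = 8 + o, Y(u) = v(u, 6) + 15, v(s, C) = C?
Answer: -608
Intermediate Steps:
B(l) = 1
Y(u) = 21 (Y(u) = 6 + 15 = 21)
F = -629 (F = (-621 + (8 - 17)) + 1 = (-621 - 9) + 1 = -630 + 1 = -629)
Y(-37) + F = 21 - 629 = -608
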